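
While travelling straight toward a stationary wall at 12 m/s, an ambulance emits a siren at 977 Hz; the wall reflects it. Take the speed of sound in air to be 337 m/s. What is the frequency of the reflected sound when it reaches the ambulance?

The wall receives the sound from a moving source: f₁ = f₀ · v/(v − v_e) = 977 × 337/325 ≈ 1013 Hz.
On the return leg the ambulance is a moving observer: f₂ = f₁ · (v + v_e)/v = 1013 × 349/337 ≈ 1049 Hz.

1049 Hz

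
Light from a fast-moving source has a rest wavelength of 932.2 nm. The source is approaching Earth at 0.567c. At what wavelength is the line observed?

Relativistic Doppler for wavelength: λ' = λ₀ · √((1 − β)/(1 + β)).
λ' = 932.2 × √(0.4330/1.5670) = 932.2 × 0.52567 ≈ 490.0 nm.

490.0 nm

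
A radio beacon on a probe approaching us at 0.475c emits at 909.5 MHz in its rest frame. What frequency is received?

1524.5 MHz

Relativistic Doppler for frequency: f' = f₀ · √((1 + β)/(1 − β)).
f' = 909.5 × √(1.4750/0.5250) = 909.5 × 1.67616 ≈ 1524.5 MHz.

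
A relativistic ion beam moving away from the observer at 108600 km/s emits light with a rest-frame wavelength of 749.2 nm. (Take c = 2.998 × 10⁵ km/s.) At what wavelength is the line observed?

β = v/c = 108600/299800 = 0.3622.
Relativistic Doppler for wavelength: λ' = λ₀ · √((1 + β)/(1 − β)).
λ' = 749.2 × √(1.3622/0.6378) = 749.2 × 1.46150 ≈ 1095.0 nm.

1095.0 nm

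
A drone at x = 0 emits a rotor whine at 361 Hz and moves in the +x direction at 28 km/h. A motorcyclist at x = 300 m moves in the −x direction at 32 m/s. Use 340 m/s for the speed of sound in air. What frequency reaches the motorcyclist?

404 Hz

28 km/h = 7.778 m/s.
The observer lies on the +x side, so the source is heading toward the observer and the observer is heading toward the source.
With source approaching and observer approaching, f' = f · (v + v_o)/(v − v_s).
f' = 361 × (340 + 32)/(340 − 7.778) = 361 × 372/332.22 ≈ 404 Hz.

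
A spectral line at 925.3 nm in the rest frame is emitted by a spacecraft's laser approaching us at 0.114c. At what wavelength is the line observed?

825.2 nm

Relativistic Doppler for wavelength: λ' = λ₀ · √((1 − β)/(1 + β)).
λ' = 925.3 × √(0.8860/1.1140) = 925.3 × 0.89181 ≈ 825.2 nm.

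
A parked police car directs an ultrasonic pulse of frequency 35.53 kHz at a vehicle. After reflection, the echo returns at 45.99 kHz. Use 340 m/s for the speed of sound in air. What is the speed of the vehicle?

44 m/s

Double Doppler shift off a moving reflector: f₂ = f₀ · (v + u)/(v − u) (u > 0 toward emitter).
Rearranging, u = v · (f₂ − f₀)/(f₂ + f₀) = 340 × 10.46/81.52 ≈ 44 m/s.
So the vehicle is moving at 44 m/s toward the emitter.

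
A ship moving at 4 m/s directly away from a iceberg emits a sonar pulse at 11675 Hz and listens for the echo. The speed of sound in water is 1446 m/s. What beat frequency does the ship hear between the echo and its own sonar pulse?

64 Hz

The iceberg receives the sound from a moving source: f₁ = f₀ · v/(v + v_e) = 11675 × 1446/1450 ≈ 11642.8 Hz.
On the return leg the ship is a moving observer: f₂ = f₁ · (v − v_e)/v = 11642.8 × 1442/1446 ≈ 11610.6 Hz.
Equivalently f₂ = f₀ · (v − v_e)/(v + v_e).
Beat against the emitted tone: |f₂ − f₀| = 2v_e·f₀/(v + v_e) = 2 × 4 × 11675/1450 ≈ 64 Hz.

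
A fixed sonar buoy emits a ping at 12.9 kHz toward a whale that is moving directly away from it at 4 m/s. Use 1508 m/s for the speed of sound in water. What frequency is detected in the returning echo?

12.83 kHz

At the whale (a moving observer), f₁ = f₀ · (v − u)/v = 12.9 × 1504/1508 ≈ 12.87 kHz.
The reflection then acts as a moving source: f₂ = f₁ · v/(v + u) ≈ 12.83 kHz.
Equivalently f₂ = f₀ · (v − u)/(v + u).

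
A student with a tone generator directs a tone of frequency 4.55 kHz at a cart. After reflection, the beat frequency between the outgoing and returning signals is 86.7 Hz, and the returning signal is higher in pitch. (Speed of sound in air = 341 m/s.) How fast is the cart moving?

3.2 m/s

Double Doppler shift off a moving reflector: f₂ = f₀ · (v + u)/(v − u) (u > 0 toward emitter).
Returning signal is higher, so f₂ = f₀ + Δf = 4550 + 86.7 = 4636.7 Hz.
Rearranging, u = v · (f₂ − f₀)/(f₂ + f₀) = 341 × 86.7/9186.7 ≈ 3.2 m/s.
So the cart is moving at 3.2 m/s toward the emitter.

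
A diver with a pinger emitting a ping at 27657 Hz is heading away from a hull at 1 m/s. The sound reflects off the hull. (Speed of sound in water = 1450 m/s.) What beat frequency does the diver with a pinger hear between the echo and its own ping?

The hull receives the sound from a moving source: f₁ = f₀ · v/(v + v_e) = 27657 × 1450/1451 ≈ 27637.9 Hz.
On the return leg the diver with a pinger is a moving observer: f₂ = f₁ · (v − v_e)/v = 27637.9 × 1449/1450 ≈ 27618.9 Hz.
Beat against the emitted tone: |f₂ − f₀| = 2v_e·f₀/(v + v_e) = 2 × 1 × 27657/1451 ≈ 38.1 Hz.

38.1 Hz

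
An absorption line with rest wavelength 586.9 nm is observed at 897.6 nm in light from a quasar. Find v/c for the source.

λ'/λ₀ = 1.5294 > 1 (redshift), so the source is receding.
λ'/λ₀ = √((1 + β)/(1 − β)) for a receding source ⇒ β = (r² − 1)/(r² + 1) with r = λ'/λ₀.
β = (2.3390 − 1)/(2.3390 + 1) ≈ 0.401.

0.401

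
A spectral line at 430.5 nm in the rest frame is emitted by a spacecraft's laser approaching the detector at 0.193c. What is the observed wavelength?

354.1 nm

Relativistic Doppler for wavelength: λ' = λ₀ · √((1 − β)/(1 + β)).
λ' = 430.5 × √(0.8070/1.1930) = 430.5 × 0.82246 ≈ 354.1 nm.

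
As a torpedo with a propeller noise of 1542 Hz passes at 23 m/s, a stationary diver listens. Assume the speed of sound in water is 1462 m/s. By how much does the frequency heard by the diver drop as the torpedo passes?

48.5 Hz

Approaching: f₁ = f · v/(v − v_s) = 1542 × 1462/1439 ≈ 1566.6 Hz.
Receding: f₂ = f · v/(v + v_s) = 1542 × 1462/1485 ≈ 1518.1 Hz.
Drop: f₁ − f₂ = 2f·v·v_s/(v² − v_s²) = 2 × 1542 × 1462 × 23/(1462² − 23²) ≈ 48.5 Hz.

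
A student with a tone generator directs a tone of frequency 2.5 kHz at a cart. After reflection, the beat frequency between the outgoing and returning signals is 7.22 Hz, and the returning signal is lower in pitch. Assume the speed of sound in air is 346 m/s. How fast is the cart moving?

Double Doppler shift off a moving reflector: f₂ = f₀ · (v + u)/(v − u) (u > 0 toward emitter).
Returning signal is lower, so f₂ = f₀ − Δf = 2500 − 7.22 = 2492.78 Hz.
Rearranging, u = v · (f₂ − f₀)/(f₂ + f₀) = 346 × -7.22/4992.78 ≈ -0.50 m/s.
So the cart is moving at 0.50 m/s away from the emitter.

0.50 m/s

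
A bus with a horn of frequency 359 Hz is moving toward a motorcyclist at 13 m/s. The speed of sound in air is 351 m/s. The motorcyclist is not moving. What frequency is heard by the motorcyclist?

Only the source moves, toward the listener, so f' = f · v/(v − v_s).
f' = 359 × 351/(351 − 13) = 359 × 351/338 ≈ 373 Hz.

373 Hz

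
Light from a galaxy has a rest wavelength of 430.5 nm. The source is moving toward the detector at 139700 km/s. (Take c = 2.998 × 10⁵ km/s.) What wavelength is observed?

259.8 nm

β = v/c = 139700/299800 = 0.4660.
Relativistic Doppler for wavelength: λ' = λ₀ · √((1 − β)/(1 + β)).
λ' = 430.5 × √(0.5340/1.4660) = 430.5 × 0.60355 ≈ 259.8 nm.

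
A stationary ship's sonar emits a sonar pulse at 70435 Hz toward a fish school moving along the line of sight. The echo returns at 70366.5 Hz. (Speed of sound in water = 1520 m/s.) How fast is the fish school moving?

0.74 m/s

Double Doppler shift off a moving reflector: f₂ = f₀ · (v + u)/(v − u) (u > 0 toward emitter).
Rearranging, u = v · (f₂ − f₀)/(f₂ + f₀) = 1520 × -68.5/140801.5 ≈ -0.74 m/s.
So the fish school is moving at 0.74 m/s away from the emitter.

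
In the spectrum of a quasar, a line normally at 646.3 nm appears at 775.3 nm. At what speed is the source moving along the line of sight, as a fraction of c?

λ'/λ₀ = 1.1996 > 1 (redshift), so the source is receding.
λ'/λ₀ = √((1 + β)/(1 − β)) for a receding source ⇒ β = (r² − 1)/(r² + 1) with r = λ'/λ₀.
β = (1.4390 − 1)/(1.4390 + 1) ≈ 0.180.

0.180c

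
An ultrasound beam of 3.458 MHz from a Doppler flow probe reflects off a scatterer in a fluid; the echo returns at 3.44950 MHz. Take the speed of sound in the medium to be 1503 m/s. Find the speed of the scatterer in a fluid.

Double Doppler shift off a moving reflector: f₂ = f₀ · (v + u)/(v − u) (u > 0 toward emitter).
Rearranging, u = v · (f₂ − f₀)/(f₂ + f₀) = 1503 × -0.00850/6.90750 ≈ -1.85 m/s.
So the scatterer in a fluid is moving at 1.85 m/s away from the emitter.

1.85 m/s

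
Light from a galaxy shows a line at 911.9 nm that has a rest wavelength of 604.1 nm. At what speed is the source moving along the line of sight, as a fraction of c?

λ'/λ₀ = 1.5095 > 1 (redshift), so the source is receding.
λ'/λ₀ = √((1 + β)/(1 − β)) for a receding source ⇒ β = (r² − 1)/(r² + 1) with r = λ'/λ₀.
β = (2.2786 − 1)/(2.2786 + 1) ≈ 0.390.

0.390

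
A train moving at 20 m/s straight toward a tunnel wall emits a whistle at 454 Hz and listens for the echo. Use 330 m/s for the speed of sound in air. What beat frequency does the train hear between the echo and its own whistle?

The tunnel wall receives the sound from a moving source: f₁ = f₀ · v/(v − v_e) = 454 × 330/310 ≈ 483.3 Hz.
On the return leg the train is a moving observer: f₂ = f₁ · (v + v_e)/v = 483.3 × 350/330 ≈ 512.6 Hz.
Equivalently f₂ = f₀ · (v + v_e)/(v − v_e).
Beat against the emitted tone: |f₂ − f₀| = 2v_e·f₀/(v − v_e) = 2 × 20 × 454/310 ≈ 58.6 Hz.

58.6 Hz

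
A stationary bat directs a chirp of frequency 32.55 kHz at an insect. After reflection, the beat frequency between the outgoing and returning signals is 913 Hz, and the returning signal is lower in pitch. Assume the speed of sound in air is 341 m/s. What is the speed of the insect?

Double Doppler shift off a moving reflector: f₂ = f₀ · (v + u)/(v − u) (u > 0 toward emitter).
Returning signal is lower, so f₂ = f₀ − Δf = 32550 − 913 = 31637 Hz.
Rearranging, u = v · (f₂ − f₀)/(f₂ + f₀) = 341 × -913/64187 ≈ -4.9 m/s.
So the insect is moving at 4.9 m/s away from the emitter.

4.9 m/s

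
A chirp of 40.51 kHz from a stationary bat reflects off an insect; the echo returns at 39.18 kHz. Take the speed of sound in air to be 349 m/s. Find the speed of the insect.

5.8 m/s

Double Doppler shift off a moving reflector: f₂ = f₀ · (v + u)/(v − u) (u > 0 toward emitter).
Rearranging, u = v · (f₂ − f₀)/(f₂ + f₀) = 349 × -1.33/79.69 ≈ -5.8 m/s.
So the insect is moving at 5.8 m/s away from the emitter.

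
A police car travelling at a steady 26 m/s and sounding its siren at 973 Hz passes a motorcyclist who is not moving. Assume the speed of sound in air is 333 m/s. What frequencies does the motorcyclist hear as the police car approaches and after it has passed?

1055 Hz approaching; 903 Hz receding

Approaching: f₁ = f · v/(v − v_s) = 973 × 333/307 ≈ 1055 Hz.
Receding: f₂ = f · v/(v + v_s) = 973 × 333/359 ≈ 903 Hz.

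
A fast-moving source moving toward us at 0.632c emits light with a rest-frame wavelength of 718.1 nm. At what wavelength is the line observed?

Relativistic Doppler for wavelength: λ' = λ₀ · √((1 − β)/(1 + β)).
λ' = 718.1 × √(0.3680/1.6320) = 718.1 × 0.47486 ≈ 341.0 nm.

341.0 nm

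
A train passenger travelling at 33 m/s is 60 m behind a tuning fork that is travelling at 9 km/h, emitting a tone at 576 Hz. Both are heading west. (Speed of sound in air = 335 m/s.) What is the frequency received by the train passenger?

9 km/h = 2.5 m/s.
The train passenger is behind, so the tuning fork is moving away from it while the train passenger is moving toward the tuning fork.
Both move, so f' = f · (v + v_o)/(v + v_s).
f' = 576 × (335 + 33)/(335 + 2.5) = 576 × 368/337.5 ≈ 628 Hz.

628 Hz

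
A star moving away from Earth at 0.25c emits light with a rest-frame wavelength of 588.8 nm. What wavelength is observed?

Relativistic Doppler for wavelength: λ' = λ₀ · √((1 + β)/(1 − β)).
λ' = 588.8 × √(1.2500/0.7500) = 588.8 × 1.29099 ≈ 760.1 nm.

760.1 nm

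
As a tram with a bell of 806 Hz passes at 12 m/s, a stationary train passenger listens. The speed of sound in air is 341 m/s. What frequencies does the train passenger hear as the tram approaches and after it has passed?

835 Hz approaching; 779 Hz receding

Approaching: f₁ = f · v/(v − v_s) = 806 × 341/329 ≈ 835 Hz.
Receding: f₂ = f · v/(v + v_s) = 806 × 341/353 ≈ 779 Hz.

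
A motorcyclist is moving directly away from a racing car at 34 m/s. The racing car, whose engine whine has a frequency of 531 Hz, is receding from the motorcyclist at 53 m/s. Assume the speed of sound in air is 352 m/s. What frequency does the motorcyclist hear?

General Doppler shift: f' = f · (v − v_o)/(v + v_s).
f' = 531 × (352 − 34)/(352 + 53) = 531 × 318/405 ≈ 417 Hz.

417 Hz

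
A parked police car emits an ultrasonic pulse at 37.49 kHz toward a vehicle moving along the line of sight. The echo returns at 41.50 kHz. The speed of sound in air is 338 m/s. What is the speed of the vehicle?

Double Doppler shift off a moving reflector: f₂ = f₀ · (v + u)/(v − u) (u > 0 toward emitter).
Rearranging, u = v · (f₂ − f₀)/(f₂ + f₀) = 338 × 4.01/78.99 ≈ 17.2 m/s.
So the vehicle is moving at 17.2 m/s toward the emitter.

17.2 m/s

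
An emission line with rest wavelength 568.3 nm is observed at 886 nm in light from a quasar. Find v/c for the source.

0.417c

λ'/λ₀ = 1.5590 > 1 (redshift), so the source is receding.
λ'/λ₀ = √((1 + β)/(1 − β)) for a receding source ⇒ β = (r² − 1)/(r² + 1) with r = λ'/λ₀.
β = (2.4306 − 1)/(2.4306 + 1) ≈ 0.417.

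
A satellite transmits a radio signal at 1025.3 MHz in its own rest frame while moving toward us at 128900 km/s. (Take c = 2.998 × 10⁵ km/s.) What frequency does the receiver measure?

1623.9 MHz

β = v/c = 128900/299800 = 0.4300.
Relativistic Doppler for frequency: f' = f₀ · √((1 + β)/(1 − β)).
f' = 1025.3 × √(1.4300/0.5700) = 1025.3 × 1.58382 ≈ 1623.9 MHz.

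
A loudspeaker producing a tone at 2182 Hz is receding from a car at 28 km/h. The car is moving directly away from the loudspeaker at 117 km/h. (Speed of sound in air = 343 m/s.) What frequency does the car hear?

28 km/h = 7.778 m/s; 117 km/h = 32.5 m/s.
General Doppler shift: f' = f · (v − v_o)/(v + v_s).
f' = 2182 × (343 − 32.5)/(343 + 7.778) = 2182 × 310.5/350.78 ≈ 1931 Hz.

1931 Hz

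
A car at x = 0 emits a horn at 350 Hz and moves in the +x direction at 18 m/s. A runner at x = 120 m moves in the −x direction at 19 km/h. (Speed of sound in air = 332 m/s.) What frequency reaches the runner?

376 Hz

19 km/h = 5.278 m/s.
The observer lies on the +x side, so the source is heading toward the observer and the observer is heading toward the source.
General Doppler shift: f' = f · (v + v_o)/(v − v_s).
f' = 350 × (332 + 5.278)/(332 − 18) = 350 × 337.28/314 ≈ 376 Hz.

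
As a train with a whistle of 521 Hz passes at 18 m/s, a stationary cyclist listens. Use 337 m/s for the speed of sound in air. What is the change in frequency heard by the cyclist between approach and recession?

Approaching: f₁ = f · v/(v − v_s) = 521 × 337/319 ≈ 550.4 Hz.
Receding: f₂ = f · v/(v + v_s) = 521 × 337/355 ≈ 494.6 Hz.
Drop: f₁ − f₂ = 2f·v·v_s/(v² − v_s²) = 2 × 521 × 337 × 18/(337² − 18²) ≈ 55.8 Hz.

55.8 Hz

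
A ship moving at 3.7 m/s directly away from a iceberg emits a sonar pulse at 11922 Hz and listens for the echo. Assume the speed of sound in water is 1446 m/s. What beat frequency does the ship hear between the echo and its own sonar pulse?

61 Hz

The iceberg receives the sound from a moving source: f₁ = f₀ · v/(v + v_e) = 11922 × 1446/1449.7 ≈ 11891.6 Hz.
On the return leg the ship is a moving observer: f₂ = f₁ · (v − v_e)/v = 11891.6 × 1442.3/1446 ≈ 11861.1 Hz.
Beat against the emitted tone: |f₂ − f₀| = 2v_e·f₀/(v + v_e) = 2 × 3.7 × 11922/1449.7 ≈ 61 Hz.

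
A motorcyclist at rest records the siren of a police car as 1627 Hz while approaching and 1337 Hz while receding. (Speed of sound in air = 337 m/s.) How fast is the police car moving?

33 m/s

f₁/f₂ = (v + v_s)/(v − v_s), so v_s = v · (f₁ − f₂)/(f₁ + f₂).
v_s = 337 × (1627 − 1337)/(1627 + 1337) = 337 × 290/2964 ≈ 33 m/s.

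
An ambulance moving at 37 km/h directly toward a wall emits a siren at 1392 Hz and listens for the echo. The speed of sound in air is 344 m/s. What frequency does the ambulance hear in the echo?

1478 Hz

37 km/h = 10.28 m/s.
The wall receives the sound from a moving source: f₁ = f₀ · v/(v − v_e) = 1392 × 344/333.72 ≈ 1435 Hz.
On the return leg the ambulance is a moving observer: f₂ = f₁ · (v + v_e)/v = 1435 × 354.28/344 ≈ 1478 Hz.
Equivalently f₂ = f₀ · (v + v_e)/(v − v_e).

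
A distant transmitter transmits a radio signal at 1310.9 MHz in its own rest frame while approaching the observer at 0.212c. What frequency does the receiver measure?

1625.8 MHz

Relativistic Doppler for frequency: f' = f₀ · √((1 + β)/(1 − β)).
f' = 1310.9 × √(1.2120/0.7880) = 1310.9 × 1.24019 ≈ 1625.8 MHz.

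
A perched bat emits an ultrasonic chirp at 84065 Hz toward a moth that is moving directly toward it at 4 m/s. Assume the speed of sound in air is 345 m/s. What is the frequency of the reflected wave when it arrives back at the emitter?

86037 Hz

At the moth (a moving observer), f₁ = f₀ · (v + u)/v = 84065 × 349/345 ≈ 85040 Hz.
The reflection then acts as a moving source: f₂ = f₁ · v/(v − u) ≈ 86037 Hz.
Equivalently f₂ = f₀ · (v + u)/(v − u).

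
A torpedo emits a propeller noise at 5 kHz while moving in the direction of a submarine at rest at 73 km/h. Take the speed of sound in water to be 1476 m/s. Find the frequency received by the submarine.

5.07 kHz

73 km/h = 20.28 m/s.
Moving source, stationary observer: f' = f · v/(v − v_s) since the source is approaching.
f' = 5 × 1476/(1476 − 20.28) = 5 × 1476/1456 ≈ 5.07 kHz.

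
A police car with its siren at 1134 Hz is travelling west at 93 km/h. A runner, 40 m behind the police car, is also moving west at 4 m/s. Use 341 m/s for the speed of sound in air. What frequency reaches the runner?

93 km/h = 25.83 m/s.
The runner is behind, so the police car is moving away from it while the runner is moving toward the police car.
Both move, so f' = f · (v + v_o)/(v + v_s).
f' = 1134 × (341 + 4)/(341 + 25.83) = 1134 × 345/366.83 ≈ 1067 Hz.

1067 Hz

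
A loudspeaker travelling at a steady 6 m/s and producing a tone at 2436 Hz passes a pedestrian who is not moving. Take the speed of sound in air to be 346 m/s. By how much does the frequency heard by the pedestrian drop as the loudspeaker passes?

84.5 Hz

Approaching: f₁ = f · v/(v − v_s) = 2436 × 346/340 ≈ 2479.0 Hz.
Receding: f₂ = f · v/(v + v_s) = 2436 × 346/352 ≈ 2394.5 Hz.
Drop: f₁ − f₂ = 2f·v·v_s/(v² − v_s²) = 2 × 2436 × 346 × 6/(346² − 6²) ≈ 84.5 Hz.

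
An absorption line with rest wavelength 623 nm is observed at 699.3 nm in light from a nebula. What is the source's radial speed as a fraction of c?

λ'/λ₀ = 1.1225 > 1 (redshift), so the source is receding.
λ'/λ₀ = √((1 + β)/(1 − β)) for a receding source ⇒ β = (r² − 1)/(r² + 1) with r = λ'/λ₀.
β = (1.2599 − 1)/(1.2599 + 1) ≈ 0.115.

0.115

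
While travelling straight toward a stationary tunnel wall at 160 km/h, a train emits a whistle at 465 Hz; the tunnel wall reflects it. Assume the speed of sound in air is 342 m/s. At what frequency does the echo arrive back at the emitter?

160 km/h = 44.44 m/s.
The tunnel wall receives the sound from a moving source: f₁ = f₀ · v/(v − v_e) = 465 × 342/297.56 ≈ 534 Hz.
On the return leg the train is a moving observer: f₂ = f₁ · (v + v_e)/v = 534 × 386.44/342 ≈ 604 Hz.

604 Hz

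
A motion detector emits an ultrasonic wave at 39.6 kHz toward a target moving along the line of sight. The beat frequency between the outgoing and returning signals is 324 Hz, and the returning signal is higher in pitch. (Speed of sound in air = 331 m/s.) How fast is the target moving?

Double Doppler shift off a moving reflector: f₂ = f₀ · (v + u)/(v − u) (u > 0 toward emitter).
Returning signal is higher, so f₂ = f₀ + Δf = 39600 + 324 = 39924 Hz.
Rearranging, u = v · (f₂ − f₀)/(f₂ + f₀) = 331 × 324/79524 ≈ 1.35 m/s.
So the target is moving at 1.35 m/s toward the emitter.

1.35 m/s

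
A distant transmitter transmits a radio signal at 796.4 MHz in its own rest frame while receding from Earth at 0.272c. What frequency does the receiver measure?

602.5 MHz

Relativistic Doppler for frequency: f' = f₀ · √((1 − β)/(1 + β)).
f' = 796.4 × √(0.7280/1.2720) = 796.4 × 0.75652 ≈ 602.5 MHz.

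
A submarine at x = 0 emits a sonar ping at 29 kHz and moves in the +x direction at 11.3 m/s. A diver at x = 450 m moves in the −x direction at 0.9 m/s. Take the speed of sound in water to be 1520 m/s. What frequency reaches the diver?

The observer lies on the +x side, so the source is heading toward the observer and the observer is heading toward the source.
Both move, so f' = f · (v + v_o)/(v − v_s).
f' = 29 × (1520 + 0.9)/(1520 − 11.3) = 29 × 1520.9/1508.7 ≈ 29.2 kHz.

29.2 kHz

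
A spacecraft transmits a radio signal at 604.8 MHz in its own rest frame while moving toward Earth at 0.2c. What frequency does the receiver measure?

Relativistic Doppler for frequency: f' = f₀ · √((1 + β)/(1 − β)).
f' = 604.8 × √(1.2000/0.8000) = 604.8 × 1.22474 ≈ 740.7 MHz.

740.7 MHz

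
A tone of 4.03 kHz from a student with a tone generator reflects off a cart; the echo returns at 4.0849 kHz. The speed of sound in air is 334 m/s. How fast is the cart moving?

2.26 m/s

Double Doppler shift off a moving reflector: f₂ = f₀ · (v + u)/(v − u) (u > 0 toward emitter).
Rearranging, u = v · (f₂ − f₀)/(f₂ + f₀) = 334 × 0.0549/8.1149 ≈ 2.26 m/s.
So the cart is moving at 2.26 m/s toward the emitter.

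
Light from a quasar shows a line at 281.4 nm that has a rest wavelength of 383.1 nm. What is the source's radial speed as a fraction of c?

λ'/λ₀ = 0.7345 < 1 (blueshift), so the source is approaching.
λ'/λ₀ = √((1 − β)/(1 + β)) for an approaching source ⇒ β = (1 − r²)/(1 + r²) with r = λ'/λ₀.
β = (1 − 0.5395)/(1 + 0.5395) ≈ 0.299.

0.299c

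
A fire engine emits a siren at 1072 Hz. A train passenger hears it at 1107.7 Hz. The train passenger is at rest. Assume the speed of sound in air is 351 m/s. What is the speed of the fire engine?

11.3 m/s

f' > f, so the fire engine is approaching.
f' = f · v/(v − v_s) ⇒ v_s = v · |1 − f/f'|.
v_s = 351 × |1 − 1072/1107.7| = 351 × 0.03223 ≈ 11.3 m/s.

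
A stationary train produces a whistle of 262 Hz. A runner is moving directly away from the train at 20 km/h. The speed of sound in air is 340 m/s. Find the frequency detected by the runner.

258 Hz

20 km/h = 5.556 m/s.
Only the observer moves, away from the source, so f' = f · (v − v_o)/v.
f' = 262 × (340 − 5.556)/340 = 262 × 334.44/340 ≈ 258 Hz.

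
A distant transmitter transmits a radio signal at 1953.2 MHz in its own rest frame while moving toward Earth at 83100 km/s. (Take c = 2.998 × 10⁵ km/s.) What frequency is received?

2596.3 MHz

β = v/c = 83100/299800 = 0.2772.
Relativistic Doppler for frequency: f' = f₀ · √((1 + β)/(1 − β)).
f' = 1953.2 × √(1.2772/0.7228) = 1953.2 × 1.32927 ≈ 2596.3 MHz.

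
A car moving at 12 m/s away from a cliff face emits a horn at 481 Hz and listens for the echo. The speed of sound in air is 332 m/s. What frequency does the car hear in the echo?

The cliff face receives the sound from a moving source: f₁ = f₀ · v/(v + v_e) = 481 × 332/344 ≈ 464 Hz.
On the return leg the car is a moving observer: f₂ = f₁ · (v − v_e)/v = 464 × 320/332 ≈ 447 Hz.
Equivalently f₂ = f₀ · (v − v_e)/(v + v_e).

447 Hz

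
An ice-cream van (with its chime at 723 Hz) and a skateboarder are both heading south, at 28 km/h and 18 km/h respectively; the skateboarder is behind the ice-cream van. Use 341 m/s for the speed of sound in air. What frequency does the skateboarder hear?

717 Hz

28 km/h = 7.778 m/s; 18 km/h = 5 m/s.
The skateboarder is behind, so the ice-cream van is moving away from it while the skateboarder is moving toward the ice-cream van.
Both move, so f' = f · (v + v_o)/(v + v_s).
f' = 723 × (341 + 5)/(341 + 7.778) = 723 × 346/348.78 ≈ 717 Hz.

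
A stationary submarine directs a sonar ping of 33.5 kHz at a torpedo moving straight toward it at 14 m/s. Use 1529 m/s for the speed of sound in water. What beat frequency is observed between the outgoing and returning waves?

619 Hz

At the torpedo (a moving observer), f₁ = f₀ · (v + u)/v = 33.5 × 1543/1529 ≈ 33.807 kHz.
The reflection then acts as a moving source: f₂ = f₁ · v/(v − u) ≈ 34.119 kHz.
Equivalently f₂ = f₀ · (v + u)/(v − u).
Beat frequency (with f₀ = 33500 Hz): |f₂ − f₀| = 2u·f₀/(v − u) = 2 × 14 × 33500/1515 ≈ 619 Hz.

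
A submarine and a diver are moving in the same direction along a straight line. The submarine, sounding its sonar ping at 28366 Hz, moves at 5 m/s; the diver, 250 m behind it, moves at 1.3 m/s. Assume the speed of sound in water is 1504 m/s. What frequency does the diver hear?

28296 Hz

The diver is behind, so the submarine is moving away from it while the diver is moving toward the submarine.
With source receding and observer approaching, f' = f · (v + v_o)/(v + v_s).
f' = 28366 × (1504 + 1.3)/(1504 + 5) = 28366 × 1505.3/1509 ≈ 28296 Hz.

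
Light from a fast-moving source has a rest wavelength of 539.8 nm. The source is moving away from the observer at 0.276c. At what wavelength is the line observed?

Relativistic Doppler for wavelength: λ' = λ₀ · √((1 + β)/(1 − β)).
λ' = 539.8 × √(1.2760/0.7240) = 539.8 × 1.32757 ≈ 716.6 nm.

716.6 nm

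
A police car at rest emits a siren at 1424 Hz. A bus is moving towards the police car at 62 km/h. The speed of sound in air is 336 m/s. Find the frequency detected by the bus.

1497 Hz

62 km/h = 17.22 m/s.
Only the observer moves, toward the source, so f' = f · (v + v_o)/v.
f' = 1424 × (336 + 17.22)/336 = 1424 × 353.22/336 ≈ 1497 Hz.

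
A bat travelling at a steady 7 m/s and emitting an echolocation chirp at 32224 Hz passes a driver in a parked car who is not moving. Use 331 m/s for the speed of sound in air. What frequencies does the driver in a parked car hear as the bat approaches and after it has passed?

32920 Hz approaching; 31557 Hz receding

Approaching: f₁ = f · v/(v − v_s) = 32224 × 331/324 ≈ 32920 Hz.
Receding: f₂ = f · v/(v + v_s) = 32224 × 331/338 ≈ 31557 Hz.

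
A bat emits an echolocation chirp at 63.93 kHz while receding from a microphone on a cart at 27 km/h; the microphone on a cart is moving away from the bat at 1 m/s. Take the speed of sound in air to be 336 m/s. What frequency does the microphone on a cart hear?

62.3 kHz

27 km/h = 7.5 m/s.
With source receding and observer receding, f' = f · (v − v_o)/(v + v_s).
f' = 63.93 × (336 − 1)/(336 + 7.5) = 63.93 × 335/343.5 ≈ 62.3 kHz.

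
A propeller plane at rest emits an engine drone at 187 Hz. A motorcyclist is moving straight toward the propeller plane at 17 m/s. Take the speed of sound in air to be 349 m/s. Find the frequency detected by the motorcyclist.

196 Hz

Moving observer, stationary source: f' = f · (v + v_o)/v.
f' = 187 × (349 + 17)/349 = 187 × 366/349 ≈ 196 Hz.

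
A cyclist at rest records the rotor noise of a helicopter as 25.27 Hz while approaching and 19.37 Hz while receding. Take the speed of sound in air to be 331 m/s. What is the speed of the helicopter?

f₁/f₂ = (v + v_s)/(v − v_s), so v_s = v · (f₁ − f₂)/(f₁ + f₂).
v_s = 331 × (25.27 − 19.37)/(25.27 + 19.37) = 331 × 5.90/44.64 ≈ 44 m/s.

44 m/s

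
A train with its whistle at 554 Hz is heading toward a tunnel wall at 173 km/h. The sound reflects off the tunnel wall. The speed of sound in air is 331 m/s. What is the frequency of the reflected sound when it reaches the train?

742 Hz

173 km/h = 48.06 m/s.
The tunnel wall receives the sound from a moving source: f₁ = f₀ · v/(v − v_e) = 554 × 331/282.94 ≈ 648 Hz.
On the return leg the train is a moving observer: f₂ = f₁ · (v + v_e)/v = 648 × 379.06/331 ≈ 742 Hz.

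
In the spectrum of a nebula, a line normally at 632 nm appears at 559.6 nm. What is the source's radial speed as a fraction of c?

0.121

λ'/λ₀ = 0.8854 < 1 (blueshift), so the source is approaching.
λ'/λ₀ = √((1 − β)/(1 + β)) for an approaching source ⇒ β = (1 − r²)/(1 + r²) with r = λ'/λ₀.
β = (1 − 0.7840)/(1 + 0.7840) ≈ 0.121.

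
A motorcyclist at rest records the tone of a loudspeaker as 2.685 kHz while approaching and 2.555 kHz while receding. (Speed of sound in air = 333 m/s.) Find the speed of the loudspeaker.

f₁/f₂ = (v + v_s)/(v − v_s), so v_s = v · (f₁ − f₂)/(f₁ + f₂).
v_s = 333 × (2.685 − 2.555)/(2.685 + 2.555) = 333 × 0.130/5.240 ≈ 8.3 m/s.

8.3 m/s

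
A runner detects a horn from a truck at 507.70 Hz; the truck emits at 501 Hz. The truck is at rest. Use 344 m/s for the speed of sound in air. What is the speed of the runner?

f' > f, so the runner is approaching.
f' = f · (v + v_o)/v ⇒ v_o = v · |f'/f − 1|.
v_o = 344 × |507.70/501 − 1| = 344 × 0.01337 ≈ 4.6 m/s.

4.6 m/s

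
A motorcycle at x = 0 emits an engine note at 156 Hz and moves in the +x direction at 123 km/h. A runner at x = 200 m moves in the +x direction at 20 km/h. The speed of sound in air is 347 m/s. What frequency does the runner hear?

123 km/h = 34.17 m/s; 20 km/h = 5.556 m/s.
The observer lies on the +x side, so the source is heading toward the observer and the observer is heading away from the source.
With source approaching and observer receding, f' = f · (v − v_o)/(v − v_s).
f' = 156 × (347 − 5.556)/(347 − 34.17) = 156 × 341.44/312.83 ≈ 170 Hz.

170 Hz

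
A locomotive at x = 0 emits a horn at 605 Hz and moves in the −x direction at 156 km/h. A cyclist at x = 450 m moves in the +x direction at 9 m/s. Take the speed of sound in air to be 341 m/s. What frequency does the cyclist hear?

523 Hz

156 km/h = 43.33 m/s.
The observer lies on the +x side, so the source is heading away from the observer and the observer is heading away from the source.
General Doppler shift: f' = f · (v − v_o)/(v + v_s).
f' = 605 × (341 − 9)/(341 + 43.33) = 605 × 332/384.33 ≈ 523 Hz.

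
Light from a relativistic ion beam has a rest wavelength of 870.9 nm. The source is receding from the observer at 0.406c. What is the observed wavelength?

Relativistic Doppler for wavelength: λ' = λ₀ · √((1 + β)/(1 − β)).
λ' = 870.9 × √(1.4060/0.5940) = 870.9 × 1.53851 ≈ 1339.9 nm.

1339.9 nm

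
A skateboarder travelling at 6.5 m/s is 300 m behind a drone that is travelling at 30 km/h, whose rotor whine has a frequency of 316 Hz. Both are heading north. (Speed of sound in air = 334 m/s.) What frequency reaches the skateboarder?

314 Hz

30 km/h = 8.333 m/s.
The skateboarder is behind, so the drone is moving away from it while the skateboarder is moving toward the drone.
Both move, so f' = f · (v + v_o)/(v + v_s).
f' = 316 × (334 + 6.5)/(334 + 8.333) = 316 × 340.5/342.33 ≈ 314 Hz.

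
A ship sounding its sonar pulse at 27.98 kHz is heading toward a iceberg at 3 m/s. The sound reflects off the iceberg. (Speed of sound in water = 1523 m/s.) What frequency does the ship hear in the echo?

28.1 kHz

The iceberg receives the sound from a moving source: f₁ = f₀ · v/(v − v_e) = 27.98 × 1523/1520 ≈ 28.0 kHz.
On the return leg the ship is a moving observer: f₂ = f₁ · (v + v_e)/v = 28.0 × 1526/1523 ≈ 28.1 kHz.
Equivalently f₂ = f₀ · (v + v_e)/(v − v_e).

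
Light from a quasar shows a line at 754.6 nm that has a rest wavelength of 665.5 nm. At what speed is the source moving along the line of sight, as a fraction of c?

λ'/λ₀ = 1.1339 > 1 (redshift), so the source is receding.
λ'/λ₀ = √((1 + β)/(1 − β)) for a receding source ⇒ β = (r² − 1)/(r² + 1) with r = λ'/λ₀.
β = (1.2857 − 1)/(1.2857 + 1) ≈ 0.125.

0.125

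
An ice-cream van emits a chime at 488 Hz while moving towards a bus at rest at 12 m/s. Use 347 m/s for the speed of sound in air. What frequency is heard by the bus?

505 Hz

Only the source moves, toward the listener, so f' = f · v/(v − v_s).
f' = 488 × 347/(347 − 12) = 488 × 347/335 ≈ 505 Hz.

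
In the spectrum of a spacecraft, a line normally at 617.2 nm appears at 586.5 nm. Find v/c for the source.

0.051c

λ'/λ₀ = 0.9503 < 1 (blueshift), so the source is approaching.
λ'/λ₀ = √((1 − β)/(1 + β)) for an approaching source ⇒ β = (1 − r²)/(1 + r²) with r = λ'/λ₀.
β = (1 − 0.9030)/(1 + 0.9030) ≈ 0.051.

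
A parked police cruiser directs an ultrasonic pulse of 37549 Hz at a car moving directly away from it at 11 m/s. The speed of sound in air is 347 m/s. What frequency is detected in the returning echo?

35242 Hz

The car first receives the wave as a moving observer: f₁ = f₀ · (v − u)/v = 37549 × (347 − 11)/347 ≈ 36359 Hz.
On reflection it acts as a source moving away from the stationary detector: f₂ = f₁ · v/(v + u) = 36359 × 347/358 ≈ 35242 Hz.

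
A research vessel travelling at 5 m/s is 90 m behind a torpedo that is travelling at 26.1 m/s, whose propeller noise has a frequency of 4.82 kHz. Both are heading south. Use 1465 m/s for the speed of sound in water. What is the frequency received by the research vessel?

The research vessel is behind, so the torpedo is moving away from it while the research vessel is moving toward the torpedo.
Both move, so f' = f · (v + v_o)/(v + v_s).
f' = 4.82 × (1465 + 5)/(1465 + 26.1) = 4.82 × 1470/1491.1 ≈ 4.75 kHz.

4.75 kHz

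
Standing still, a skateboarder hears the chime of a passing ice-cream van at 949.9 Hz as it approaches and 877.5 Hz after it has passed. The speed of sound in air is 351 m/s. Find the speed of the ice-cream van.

f₁/f₂ = (v + v_s)/(v − v_s), so v_s = v · (f₁ − f₂)/(f₁ + f₂).
v_s = 351 × (949.9 − 877.5)/(949.9 + 877.5) = 351 × 72.4/1827.4 ≈ 13.9 m/s.

13.9 m/s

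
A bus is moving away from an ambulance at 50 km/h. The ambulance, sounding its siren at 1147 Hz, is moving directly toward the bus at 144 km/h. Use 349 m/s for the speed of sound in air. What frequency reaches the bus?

144 km/h = 40 m/s; 50 km/h = 13.89 m/s.
General Doppler shift: f' = f · (v − v_o)/(v − v_s).
f' = 1147 × (349 − 13.89)/(349 − 40) = 1147 × 335.11/309 ≈ 1244 Hz.

1244 Hz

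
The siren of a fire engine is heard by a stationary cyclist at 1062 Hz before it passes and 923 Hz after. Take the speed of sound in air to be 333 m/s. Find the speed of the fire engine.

23.3 m/s

f₁/f₂ = (v + v_s)/(v − v_s), so v_s = v · (f₁ − f₂)/(f₁ + f₂).
v_s = 333 × (1062 − 923)/(1062 + 923) = 333 × 139/1985 ≈ 23.3 m/s.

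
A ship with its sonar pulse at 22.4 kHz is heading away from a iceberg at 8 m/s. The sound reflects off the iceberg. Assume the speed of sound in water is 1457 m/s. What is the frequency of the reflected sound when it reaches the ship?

22.2 kHz

The iceberg receives the sound from a moving source: f₁ = f₀ · v/(v + v_e) = 22.4 × 1457/1465 ≈ 22.3 kHz.
On the return leg the ship is a moving observer: f₂ = f₁ · (v − v_e)/v = 22.3 × 1449/1457 ≈ 22.2 kHz.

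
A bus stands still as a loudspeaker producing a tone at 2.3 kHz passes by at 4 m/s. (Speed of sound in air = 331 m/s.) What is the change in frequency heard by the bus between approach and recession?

0.0556 kHz

Approaching: f₁ = f · v/(v − v_s) = 2.3 × 331/327 ≈ 2.3281 kHz.
Receding: f₂ = f · v/(v + v_s) = 2.3 × 331/335 ≈ 2.2725 kHz.
Drop: f₁ − f₂ = 2f·v·v_s/(v² − v_s²) = 2 × 2.3 × 331 × 4/(331² − 4²) ≈ 0.0556 kHz.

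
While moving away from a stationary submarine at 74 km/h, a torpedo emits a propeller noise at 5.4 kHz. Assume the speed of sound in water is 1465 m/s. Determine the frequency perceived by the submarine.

5.33 kHz

74 km/h = 20.56 m/s.
With the source moving away from a stationary observer, f' = f · v/(v + v_s).
f' = 5.4 × 1465/(1465 + 20.56) = 5.4 × 1465/1486 ≈ 5.33 kHz.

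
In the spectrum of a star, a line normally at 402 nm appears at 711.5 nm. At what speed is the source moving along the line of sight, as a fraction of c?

λ'/λ₀ = 1.7699 > 1 (redshift), so the source is receding.
λ'/λ₀ = √((1 + β)/(1 − β)) for a receding source ⇒ β = (r² − 1)/(r² + 1) with r = λ'/λ₀.
β = (3.1325 − 1)/(3.1325 + 1) ≈ 0.516.

0.516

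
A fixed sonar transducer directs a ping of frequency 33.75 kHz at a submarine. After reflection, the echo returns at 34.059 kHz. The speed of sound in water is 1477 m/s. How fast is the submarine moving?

6.7 m/s

Double Doppler shift off a moving reflector: f₂ = f₀ · (v + u)/(v − u) (u > 0 toward emitter).
Rearranging, u = v · (f₂ − f₀)/(f₂ + f₀) = 1477 × 0.309/67.809 ≈ 6.7 m/s.
So the submarine is moving at 6.7 m/s toward the emitter.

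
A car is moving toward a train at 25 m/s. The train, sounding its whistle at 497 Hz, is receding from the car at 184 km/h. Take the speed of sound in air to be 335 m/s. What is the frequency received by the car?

184 km/h = 51.11 m/s.
With source receding and observer approaching, f' = f · (v + v_o)/(v + v_s).
f' = 497 × (335 + 25)/(335 + 51.11) = 497 × 360/386.11 ≈ 463 Hz.

463 Hz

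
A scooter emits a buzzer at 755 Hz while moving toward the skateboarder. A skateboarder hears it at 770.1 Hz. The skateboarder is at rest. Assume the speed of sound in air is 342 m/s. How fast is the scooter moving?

f' = f · v/(v − v_s) ⇒ v_s = v · |1 − f/f'|.
v_s = 342 × |1 − 755/770.1| = 342 × 0.01961 ≈ 6.7 m/s.

6.7 m/s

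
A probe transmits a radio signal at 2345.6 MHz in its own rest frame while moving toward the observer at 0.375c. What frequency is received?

Relativistic Doppler for frequency: f' = f₀ · √((1 + β)/(1 − β)).
f' = 2345.6 × √(1.3750/0.6250) = 2345.6 × 1.48324 ≈ 3479.1 MHz.

3479.1 MHz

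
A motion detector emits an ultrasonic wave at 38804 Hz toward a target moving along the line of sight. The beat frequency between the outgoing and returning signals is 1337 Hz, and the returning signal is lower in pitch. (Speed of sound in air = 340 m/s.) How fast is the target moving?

Double Doppler shift off a moving reflector: f₂ = f₀ · (v + u)/(v − u) (u > 0 toward emitter).
Returning signal is lower, so f₂ = f₀ − Δf = 38804 − 1337 = 37467 Hz.
Rearranging, u = v · (f₂ − f₀)/(f₂ + f₀) = 340 × -1337/76271 ≈ -6.0 m/s.
So the target is moving at 6.0 m/s away from the emitter.

6.0 m/s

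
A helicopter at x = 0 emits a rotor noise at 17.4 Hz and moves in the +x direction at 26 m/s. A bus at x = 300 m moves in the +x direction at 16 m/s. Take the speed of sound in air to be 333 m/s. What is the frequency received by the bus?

18.0 Hz

The observer lies on the +x side, so the source is heading toward the observer and the observer is heading away from the source.
General Doppler shift: f' = f · (v − v_o)/(v − v_s).
f' = 17.4 × (333 − 16)/(333 − 26) = 17.4 × 317/307 ≈ 18.0 Hz.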